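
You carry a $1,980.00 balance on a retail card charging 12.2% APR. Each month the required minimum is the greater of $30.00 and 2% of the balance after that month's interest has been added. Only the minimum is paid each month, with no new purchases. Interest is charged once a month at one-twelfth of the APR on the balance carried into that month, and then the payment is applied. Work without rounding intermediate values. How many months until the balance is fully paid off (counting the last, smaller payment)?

Monthly rate r = 12.2%/12 = 1.01667% = 0.0101667.
While 2% of the post-interest balance exceeds $30.00, each month B ← (B·(1+r))·(1 − 0.02), i.e. B shrinks by the factor (1+r)·0.98 = 0.98996.
This holds for months 1–29. Entering month 30 the balance is $1,477.81; 2% of the post-interest balance is now below $30.00, so the flat $30.00 minimum applies from here.
From month 30 a fixed $30.00 at rate r clears $1,477.81 in 69 more payments. Total: 29 + 69 = 98 months.

98 months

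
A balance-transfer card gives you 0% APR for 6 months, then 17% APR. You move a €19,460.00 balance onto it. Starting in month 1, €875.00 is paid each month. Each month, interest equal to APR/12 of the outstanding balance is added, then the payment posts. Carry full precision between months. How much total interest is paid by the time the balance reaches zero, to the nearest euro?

Promo months 1–6 at r₀ = 0%/12 = 0; months 7+ at r₁ = 17%/12 = 0.0141667.
After month 6 (no interest yet): B = €19,460.00 − 6·€875.00 = €14,210.00.
Then at r₁ with €875.00/mo: n₂ = −ln(1 − r₁·B/P)/ln(1+r₁) ≈ 18.59 → 19 more payments.
Total paid = 24·€875.00 + €514.08 = €21,514.08; interest = €21,514.08 − €19,460.00 = €2,054.08.

€2,054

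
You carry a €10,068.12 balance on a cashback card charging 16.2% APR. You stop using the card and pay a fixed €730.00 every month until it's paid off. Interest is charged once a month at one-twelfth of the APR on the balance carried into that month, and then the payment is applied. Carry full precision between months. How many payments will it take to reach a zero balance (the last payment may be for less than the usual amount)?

16 payments

Monthly rate r = 16.2%/12 = 1.35% = 0.0135.
Recurrence: B ← B·(1+r) − €730.00.
Month 1: interest €135.92; balance after payment €9,474.04.
Month 2: interest €127.90; balance after payment €8,871.94.
Closed form: n = −ln(1 − rB₀/P)/ln(1+r) = −ln(0.81381)/ln(1.0135) ≈ 15.364, so the balance reaches zero during payment 16.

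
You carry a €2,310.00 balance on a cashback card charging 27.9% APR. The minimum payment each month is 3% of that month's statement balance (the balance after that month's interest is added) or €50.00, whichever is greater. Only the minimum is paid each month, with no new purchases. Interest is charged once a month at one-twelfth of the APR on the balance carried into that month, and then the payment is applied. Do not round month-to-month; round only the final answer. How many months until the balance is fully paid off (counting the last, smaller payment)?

Monthly rate r = 27.9%/12 = 2.325% = 0.02325.
While 3% of the post-interest balance exceeds €50.00, each month B ← (B·(1+r))·(1 − 0.03), i.e. B shrinks by the factor (1+r)·0.97 = 0.99255.
This holds for months 1–47. Entering month 48 the balance is €1,625.65; 3% of the post-interest balance is now below €50.00, so the flat €50.00 minimum applies from here.
From month 48 a fixed €50.00 at rate r clears €1,625.65 in 62 more payments. Total: 47 + 62 = 109 months.

109 months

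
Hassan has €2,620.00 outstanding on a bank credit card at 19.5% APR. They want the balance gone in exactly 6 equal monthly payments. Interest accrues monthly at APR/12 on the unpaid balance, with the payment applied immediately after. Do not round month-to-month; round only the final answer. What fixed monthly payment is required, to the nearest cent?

Monthly rate r = 19.5%/12 = 1.625% = 0.01625.
Level-payment amortization: P = B₀·r / (1 − (1+r)^(−n)) = 2620.00·0.01625 / (1 − 1.01625^(−6)).
Denominator 1 − (1+r)^(−6) = 0.0921864758.
P = 42.575 / 0.0921864758 ≈ 461.84.

€461.84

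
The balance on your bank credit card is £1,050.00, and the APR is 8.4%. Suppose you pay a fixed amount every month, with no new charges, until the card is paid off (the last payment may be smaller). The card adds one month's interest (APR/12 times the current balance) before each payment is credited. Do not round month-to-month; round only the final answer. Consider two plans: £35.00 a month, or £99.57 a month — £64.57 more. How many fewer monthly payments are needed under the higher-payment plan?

Monthly rate r = 8.4%/12 = 0.7% = 0.007.
At £35.00/mo: n = ⌈−ln(1 − rB₀/P)/ln(1+r)⌉ = 34 payments (last £27.75); total interest = total paid − £1,050.00 = £132.75.
At £99.57/mo: 11 payments (last £98.89); total interest £44.59.
Payments saved = 34 − 11 = 23.

23 fewer payments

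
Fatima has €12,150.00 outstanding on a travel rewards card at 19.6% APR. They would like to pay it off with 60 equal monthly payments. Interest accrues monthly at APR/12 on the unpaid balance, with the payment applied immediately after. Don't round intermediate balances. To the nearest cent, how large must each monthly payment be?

€319.20

Monthly rate r = 19.6%/12 = 1.63333% = 0.0163333.
Level-payment amortization: P = B₀·r / (1 − (1+r)^(−n)) = 12150.00·0.0163333 / (1 − 1.01633^(−60)).
Denominator 1 − (1+r)^(−60) = 0.621705679.
P = 198.45 / 0.621705679 ≈ 319.20.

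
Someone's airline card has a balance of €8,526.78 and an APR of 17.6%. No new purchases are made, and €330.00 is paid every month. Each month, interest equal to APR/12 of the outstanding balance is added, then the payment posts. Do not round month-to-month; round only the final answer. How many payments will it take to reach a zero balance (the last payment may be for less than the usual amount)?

33 payments

Monthly rate r = 17.6%/12 = 1.46667% = 0.0146667.
Recurrence: B ← B·(1+r) − €330.00.
Month 1: interest €125.06; balance after payment €8,321.84.
Month 2: interest €122.05; balance after payment €8,113.89.
Closed form: n = −ln(1 − rB₀/P)/ln(1+r) = −ln(0.62103)/ln(1.01467) ≈ 32.718, so the balance reaches zero during payment 33.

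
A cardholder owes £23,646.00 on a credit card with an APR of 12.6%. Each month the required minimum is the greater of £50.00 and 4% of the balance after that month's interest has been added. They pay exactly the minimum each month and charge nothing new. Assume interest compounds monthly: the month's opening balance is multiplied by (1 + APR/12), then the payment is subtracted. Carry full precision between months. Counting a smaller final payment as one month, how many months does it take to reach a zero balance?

126 months

Monthly rate r = 12.6%/12 = 1.05% = 0.0105.
While 4% of the post-interest balance exceeds £50.00, each month B ← (B·(1+r))·(1 − 0.04), i.e. B shrinks by the factor (1+r)·0.96 = 0.97008.
This holds for months 1–98. Entering month 99 the balance is £1,204.75; 4% of the post-interest balance is now below £50.00, so the flat £50.00 minimum applies from here.
From month 99 a fixed £50.00 at rate r clears £1,204.75 in 28 more payments. Total: 98 + 28 = 126 months.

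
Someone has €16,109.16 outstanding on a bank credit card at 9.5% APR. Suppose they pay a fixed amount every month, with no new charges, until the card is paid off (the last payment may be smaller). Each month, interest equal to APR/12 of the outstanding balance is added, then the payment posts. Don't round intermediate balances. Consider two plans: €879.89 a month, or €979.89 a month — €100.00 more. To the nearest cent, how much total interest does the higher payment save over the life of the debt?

Monthly rate r = 9.5%/12 = 0.791667% = 0.00791667.
At €879.89/mo: n = ⌈−ln(1 − rB₀/P)/ln(1+r)⌉ = 20 payments (last €754.58); total interest = total paid − €16,109.16 = €1,363.33.
At €979.89/mo: 18 payments (last €669.25); total interest €1,218.22.
Interest saved = €1,363.33 − €1,218.22 = €145.11.

€145.11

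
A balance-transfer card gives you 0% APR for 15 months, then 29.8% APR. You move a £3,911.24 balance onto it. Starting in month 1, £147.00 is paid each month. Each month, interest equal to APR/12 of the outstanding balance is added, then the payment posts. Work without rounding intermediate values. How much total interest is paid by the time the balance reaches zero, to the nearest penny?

£331.59

Promo months 1–15 at r₀ = 0%/12 = 0; months 16+ at r₁ = 29.8%/12 = 0.0248333.
After month 15 (no interest yet): B = £3,911.24 − 15·£147.00 = £1,706.24.
Then at r₁ with £147.00/mo: n₂ = −ln(1 − r₁·B/P)/ln(1+r₁) ≈ 13.86 → 14 more payments.
Total paid = 28·£147.00 + £126.83 = £4,242.83; interest = £4,242.83 − £3,911.24 = £331.59.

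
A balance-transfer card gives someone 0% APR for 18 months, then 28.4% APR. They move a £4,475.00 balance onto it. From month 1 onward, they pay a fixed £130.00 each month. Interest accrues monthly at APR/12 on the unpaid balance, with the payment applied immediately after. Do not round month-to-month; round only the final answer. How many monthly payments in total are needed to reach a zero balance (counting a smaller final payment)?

40 payments

Promo months 1–18 at r₀ = 0%/12 = 0; months 19+ at r₁ = 28.4%/12 = 0.0236667.
After month 18 (no interest yet): B = £4,475.00 − 18·£130.00 = £2,135.00.
Then at r₁ with £130.00/mo: n₂ = −ln(1 − r₁·B/P)/ln(1+r₁) ≈ 21.04 → 22 more payments.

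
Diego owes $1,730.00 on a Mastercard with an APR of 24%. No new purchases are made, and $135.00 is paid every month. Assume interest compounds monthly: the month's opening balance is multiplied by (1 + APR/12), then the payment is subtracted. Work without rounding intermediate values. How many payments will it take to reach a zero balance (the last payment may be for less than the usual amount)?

15 payments

Monthly rate r = 24%/12 = 2% = 0.02.
Recurrence: B ← B·(1+r) − $135.00.
Month 1: interest $34.60; balance after payment $1,629.60.
Month 2: interest $32.59; balance after payment $1,527.19.
Closed form: n = −ln(1 − rB₀/P)/ln(1+r) = −ln(0.7437)/ln(1.02) ≈ 14.953, so the balance reaches zero during payment 15.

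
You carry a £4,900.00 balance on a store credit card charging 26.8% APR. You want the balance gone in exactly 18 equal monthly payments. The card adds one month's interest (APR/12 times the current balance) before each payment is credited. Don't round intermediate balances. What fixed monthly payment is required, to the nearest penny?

Monthly rate r = 26.8%/12 = 2.23333% = 0.0223333.
Level-payment amortization: P = B₀·r / (1 − (1+r)^(−n)) = 4900.00·0.0223333 / (1 − 1.02233^(−18)).
Denominator 1 − (1+r)^(−18) = 0.328053622.
P = 109.433 / 0.328053622 ≈ 333.58.

£333.58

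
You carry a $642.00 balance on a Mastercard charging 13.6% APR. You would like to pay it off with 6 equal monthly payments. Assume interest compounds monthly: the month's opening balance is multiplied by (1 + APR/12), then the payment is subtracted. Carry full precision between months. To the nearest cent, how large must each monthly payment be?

$111.28

Monthly rate r = 13.6%/12 = 1.13333% = 0.0113333.
Level-payment amortization: P = B₀·r / (1 − (1+r)^(−n)) = 642.00·0.0113333 / (1 − 1.01133^(−6)).
Denominator 1 − (1+r)^(−6) = 0.0653821535.
P = 7.276 / 0.0653821535 ≈ 111.28.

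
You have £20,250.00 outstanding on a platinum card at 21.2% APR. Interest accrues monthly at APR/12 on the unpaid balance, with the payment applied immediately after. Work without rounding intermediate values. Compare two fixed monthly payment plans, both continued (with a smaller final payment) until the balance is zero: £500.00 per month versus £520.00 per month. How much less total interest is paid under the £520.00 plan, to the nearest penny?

£1,305.66

Monthly rate r = 21.2%/12 = 1.76667% = 0.0176667.
At £500.00/mo: n = ⌈−ln(1 − rB₀/P)/ln(1+r)⌉ = 72 payments (last £390.19); total interest = total paid − £20,250.00 = £15,640.19.
At £520.00/mo: 67 payments (last £264.53); total interest £14,334.53.
Interest saved = £15,640.19 − £14,334.53 = £1,305.66.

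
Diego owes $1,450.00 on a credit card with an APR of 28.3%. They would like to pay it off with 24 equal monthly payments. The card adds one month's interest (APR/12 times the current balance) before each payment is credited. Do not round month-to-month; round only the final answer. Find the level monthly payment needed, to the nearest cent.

$79.81

Monthly rate r = 28.3%/12 = 2.35833% = 0.0235833.
Level-payment amortization: P = B₀·r / (1 − (1+r)^(−n)) = 1450.00·0.0235833 / (1 − 1.02358^(−24)).
Denominator 1 − (1+r)^(−24) = 0.428464698.
P = 34.1958 / 0.428464698 ≈ 79.81.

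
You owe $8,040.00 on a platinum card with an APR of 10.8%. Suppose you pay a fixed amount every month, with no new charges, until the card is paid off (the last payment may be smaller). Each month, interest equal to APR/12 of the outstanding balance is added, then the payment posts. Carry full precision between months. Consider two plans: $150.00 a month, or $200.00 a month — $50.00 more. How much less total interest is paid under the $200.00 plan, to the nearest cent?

$1,000.34

Monthly rate r = 10.8%/12 = 0.9% = 0.009.
At $150.00/mo: n = ⌈−ln(1 − rB₀/P)/ln(1+r)⌉ = 74 payments (last $75.36); total interest = total paid − $8,040.00 = $2,985.36.
At $200.00/mo: 51 payments (last $25.02); total interest $1,985.02.
Interest saved = $2,985.36 − $1,985.02 = $1,000.34.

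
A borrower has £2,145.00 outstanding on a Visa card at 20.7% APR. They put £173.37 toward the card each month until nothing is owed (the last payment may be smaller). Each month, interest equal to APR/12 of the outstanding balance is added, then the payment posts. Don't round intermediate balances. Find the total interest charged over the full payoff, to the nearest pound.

Monthly rate r = 20.7%/12 = 1.725% = 0.01725.
Payoff takes n = ⌈−ln(1 − rB₀/P)/ln(1+r)⌉ = ⌈14.037⌉ = 15 payments; the last is £6.38.
Total paid = 14·£173.37 + £6.38 = £2,433.56.
Total interest = total paid − principal = £2,433.56 − £2,145.00 = £288.56.

£289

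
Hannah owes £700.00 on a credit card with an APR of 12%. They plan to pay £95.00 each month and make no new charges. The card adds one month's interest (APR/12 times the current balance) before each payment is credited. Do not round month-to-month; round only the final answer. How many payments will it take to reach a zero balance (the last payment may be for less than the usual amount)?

8 payments

Monthly rate r = 12%/12 = 1% = 0.01.
Recurrence: B ← B·(1+r) − £95.00.
Month 1: interest £7.00; balance after payment £612.00.
Month 2: interest £6.12; balance after payment £523.12.
Closed form: n = −ln(1 − rB₀/P)/ln(1+r) = −ln(0.92632)/ln(1.01) ≈ 7.692, so the balance reaches zero during payment 8.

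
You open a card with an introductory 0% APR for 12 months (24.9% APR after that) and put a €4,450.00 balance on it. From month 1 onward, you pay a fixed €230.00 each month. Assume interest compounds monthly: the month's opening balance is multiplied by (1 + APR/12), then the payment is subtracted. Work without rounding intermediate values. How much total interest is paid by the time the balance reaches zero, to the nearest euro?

€163

Promo months 1–12 at r₀ = 0%/12 = 0; months 13+ at r₁ = 24.9%/12 = 0.02075.
After month 12 (no interest yet): B = €4,450.00 − 12·€230.00 = €1,690.00.
Then at r₁ with €230.00/mo: n₂ = −ln(1 − r₁·B/P)/ln(1+r₁) ≈ 8.05 → 9 more payments.
Total paid = 20·€230.00 + €12.72 = €4,612.72; interest = €4,612.72 − €4,450.00 = €162.72.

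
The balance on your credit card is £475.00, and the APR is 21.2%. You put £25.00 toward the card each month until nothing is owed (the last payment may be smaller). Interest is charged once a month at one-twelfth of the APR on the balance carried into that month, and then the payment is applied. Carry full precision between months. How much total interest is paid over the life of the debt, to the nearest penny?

Monthly rate r = 21.2%/12 = 1.76667% = 0.0176667.
Payoff takes n = ⌈−ln(1 − rB₀/P)/ln(1+r)⌉ = ⌈23.353⌉ = 24 payments; the last is £8.88.
Total paid = 23·£25.00 + £8.88 = £583.88.
Total interest = total paid − principal = £583.88 − £475.00 = £108.88.

£108.88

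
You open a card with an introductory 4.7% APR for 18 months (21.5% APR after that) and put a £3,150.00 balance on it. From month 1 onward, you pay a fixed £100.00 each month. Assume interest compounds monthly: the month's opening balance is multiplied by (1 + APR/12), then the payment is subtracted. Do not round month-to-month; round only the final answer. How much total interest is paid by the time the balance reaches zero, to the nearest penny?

£438.16

Promo months 1–18 at r₀ = 4.7%/12 = 0.00391667; months 19+ at r₁ = 21.5%/12 = 0.0179167.
After month 18: iterate B ← B·(1+r₀) − £100.00 for 18 months → £1,518.43.
Then at r₁ with £100.00/mo: n₂ = −ln(1 − r₁·B/P)/ln(1+r₁) ≈ 17.88 → 18 more payments.
Total paid = 35·£100.00 + £88.16 = £3,588.16; interest = £3,588.16 − £3,150.00 = £438.16.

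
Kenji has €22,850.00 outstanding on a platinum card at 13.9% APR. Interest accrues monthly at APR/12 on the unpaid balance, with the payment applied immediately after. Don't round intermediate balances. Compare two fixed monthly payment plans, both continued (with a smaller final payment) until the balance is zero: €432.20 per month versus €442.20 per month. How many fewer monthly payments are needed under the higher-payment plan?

Monthly rate r = 13.9%/12 = 1.15833% = 0.0115833.
At €432.20/mo: n = ⌈−ln(1 − rB₀/P)/ln(1+r)⌉ = 83 payments (last €128.35); total interest = total paid − €22,850.00 = €12,718.75.
At €442.20/mo: 80 payments (last €109.91); total interest €12,193.71.
Payments saved = 83 − 80 = 3.

3 fewer payments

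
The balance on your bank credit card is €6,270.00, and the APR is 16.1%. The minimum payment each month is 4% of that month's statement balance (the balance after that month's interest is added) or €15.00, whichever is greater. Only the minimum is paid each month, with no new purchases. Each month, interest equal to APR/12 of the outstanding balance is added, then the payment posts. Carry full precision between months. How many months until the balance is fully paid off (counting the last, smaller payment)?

Monthly rate r = 16.1%/12 = 1.34167% = 0.0134167.
While 4% of the post-interest balance exceeds €15.00, each month B ← (B·(1+r))·(1 − 0.04), i.e. B shrinks by the factor (1+r)·0.96 = 0.97288.
This holds for months 1–103. Entering month 104 the balance is €369.29; 4% of the post-interest balance is now below €15.00, so the flat €15.00 minimum applies from here.
From month 104 a fixed €15.00 at rate r clears €369.29 in 31 more payments. Total: 103 + 31 = 134 months.

134 months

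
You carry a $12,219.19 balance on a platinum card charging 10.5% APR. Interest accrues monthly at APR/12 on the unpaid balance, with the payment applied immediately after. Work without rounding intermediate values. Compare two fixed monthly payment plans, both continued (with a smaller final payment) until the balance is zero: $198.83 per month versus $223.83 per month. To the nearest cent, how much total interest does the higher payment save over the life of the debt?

$924.11

Monthly rate r = 10.5%/12 = 0.875% = 0.00875.
At $198.83/mo: n = ⌈−ln(1 − rB₀/P)/ln(1+r)⌉ = 89 payments (last $113.57); total interest = total paid − $12,219.19 = $5,391.42.
At $223.83/mo: 75 payments (last $123.08); total interest $4,467.31.
Interest saved = $5,391.42 − $4,467.31 = $924.11.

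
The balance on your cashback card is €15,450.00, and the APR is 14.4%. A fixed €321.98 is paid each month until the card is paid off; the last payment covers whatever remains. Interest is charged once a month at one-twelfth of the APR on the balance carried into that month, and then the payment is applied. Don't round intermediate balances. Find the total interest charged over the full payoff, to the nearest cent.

Monthly rate r = 14.4%/12 = 1.2% = 0.012.
Payoff takes n = ⌈−ln(1 − rB₀/P)/ln(1+r)⌉ = ⌈71.893⌉ = 72 payments; the last is €287.66.
Total paid = 71·€321.98 + €287.66 = €23,148.24.
Total interest = total paid − principal = €23,148.24 − €15,450.00 = €7,698.24.

€7,698.24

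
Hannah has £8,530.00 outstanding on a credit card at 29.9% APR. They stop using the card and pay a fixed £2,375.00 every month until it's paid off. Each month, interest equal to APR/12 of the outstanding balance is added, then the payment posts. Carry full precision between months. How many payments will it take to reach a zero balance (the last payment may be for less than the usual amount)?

Monthly rate r = 29.9%/12 = 2.49167% = 0.0249167.
Recurrence: B ← B·(1+r) − £2,375.00.
Month 1: interest £212.54; balance after payment £6,367.54.
Month 2: interest £158.66; balance after payment £4,151.20.
Month 3: interest £103.43; balance after payment £1,879.63.
Month 4: interest £46.83; balance after payment £0.00.

4 payments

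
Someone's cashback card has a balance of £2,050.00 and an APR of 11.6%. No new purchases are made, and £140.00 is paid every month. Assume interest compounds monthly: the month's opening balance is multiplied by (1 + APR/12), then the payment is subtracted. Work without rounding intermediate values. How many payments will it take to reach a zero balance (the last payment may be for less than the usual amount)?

Monthly rate r = 11.6%/12 = 0.966667% = 0.00966667.
Recurrence: B ← B·(1+r) − £140.00.
Month 1: interest £19.82; balance after payment £1,929.82.
Month 2: interest £18.65; balance after payment £1,808.47.
Closed form: n = −ln(1 − rB₀/P)/ln(1+r) = −ln(0.85845)/ln(1.00967) ≈ 15.865, so the balance reaches zero during payment 16.

16 payments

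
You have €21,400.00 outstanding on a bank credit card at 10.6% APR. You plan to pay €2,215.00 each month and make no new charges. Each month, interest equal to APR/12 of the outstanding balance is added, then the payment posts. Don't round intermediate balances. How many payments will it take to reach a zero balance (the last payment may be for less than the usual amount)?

11 payments

Monthly rate r = 10.6%/12 = 0.883333% = 0.00883333.
Recurrence: B ← B·(1+r) − €2,215.00.
Month 1: interest €189.03; balance after payment €19,374.03.
Month 2: interest €171.14; balance after payment €17,330.17.
Closed form: n = −ln(1 − rB₀/P)/ln(1+r) = −ln(0.91466)/ln(1.00883) ≈ 10.143, so the balance reaches zero during payment 11.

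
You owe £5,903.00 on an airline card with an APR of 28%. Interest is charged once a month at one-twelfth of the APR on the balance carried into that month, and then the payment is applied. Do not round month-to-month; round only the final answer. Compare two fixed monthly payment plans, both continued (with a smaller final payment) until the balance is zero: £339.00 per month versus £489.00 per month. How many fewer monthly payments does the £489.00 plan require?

8 fewer payments

Monthly rate r = 28%/12 = 2.33333% = 0.0233333.
At £339.00/mo: n = ⌈−ln(1 − rB₀/P)/ln(1+r)⌉ = 23 payments (last £205.96); total interest = total paid − £5,903.00 = £1,760.96.
At £489.00/mo: 15 payments (last £169.02); total interest £1,112.02.
Payments saved = 23 − 15 = 8.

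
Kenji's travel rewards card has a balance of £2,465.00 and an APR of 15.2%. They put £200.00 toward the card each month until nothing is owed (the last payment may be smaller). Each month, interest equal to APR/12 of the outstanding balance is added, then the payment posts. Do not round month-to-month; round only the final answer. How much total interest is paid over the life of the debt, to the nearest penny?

Monthly rate r = 15.2%/12 = 1.26667% = 0.0126667.
Payoff takes n = ⌈−ln(1 − rB₀/P)/ln(1+r)⌉ = ⌈13.485⌉ = 14 payments; the last is £97.37.
Total paid = 13·£200.00 + £97.37 = £2,697.37.
Total interest = total paid − principal = £2,697.37 − £2,465.00 = £232.37.

£232.37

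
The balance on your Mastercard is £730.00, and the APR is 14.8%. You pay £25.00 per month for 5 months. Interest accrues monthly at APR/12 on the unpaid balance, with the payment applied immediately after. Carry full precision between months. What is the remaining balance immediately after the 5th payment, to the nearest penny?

Monthly rate r = 14.8%/12 = 1.23333% = 0.0123333.
Each month: B ← B·(1+r) − £25.00.
Month 1: interest £9.00; balance after payment £714.00.
Month 2: interest £8.81; balance after payment £697.81.
Month 3: interest £8.61; balance after payment £681.42.
Month 4: interest £8.40; balance after payment £664.82.
Month 5: interest £8.20; balance after payment £648.02.

£648.02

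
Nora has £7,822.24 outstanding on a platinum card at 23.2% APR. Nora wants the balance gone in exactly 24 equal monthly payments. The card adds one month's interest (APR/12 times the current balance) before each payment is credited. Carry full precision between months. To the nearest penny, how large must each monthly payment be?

£410.45

Monthly rate r = 23.2%/12 = 1.93333% = 0.0193333.
Level-payment amortization: P = B₀·r / (1 − (1+r)^(−n)) = 7822.24·0.0193333 / (1 − 1.01933^(−24)).
Denominator 1 − (1+r)^(−24) = 0.368445888.
P = 151.23 / 0.368445888 ≈ 410.45.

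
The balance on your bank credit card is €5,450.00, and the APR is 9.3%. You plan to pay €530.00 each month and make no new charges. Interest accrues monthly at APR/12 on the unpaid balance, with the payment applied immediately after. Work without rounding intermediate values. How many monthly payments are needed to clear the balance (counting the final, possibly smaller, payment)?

Monthly rate r = 9.3%/12 = 0.775% = 0.00775.
Recurrence: B ← B·(1+r) − €530.00.
Month 1: interest €42.24; balance after payment €4,962.24.
Month 2: interest €38.46; balance after payment €4,470.69.
Closed form: n = −ln(1 − rB₀/P)/ln(1+r) = −ln(0.92031)/ln(1.00775) ≈ 10.757, so the balance reaches zero during payment 11.

11 payments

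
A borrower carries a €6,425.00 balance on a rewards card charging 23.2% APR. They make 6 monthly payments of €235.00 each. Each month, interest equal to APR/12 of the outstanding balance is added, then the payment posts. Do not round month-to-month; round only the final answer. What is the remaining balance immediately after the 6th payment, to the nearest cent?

Monthly rate r = 23.2%/12 = 1.93333% = 0.0193333.
Each month: B ← B·(1+r) − €235.00.
Month 1: interest €124.22; balance after payment €6,314.22.
Month 2: interest €122.07; balance after payment €6,201.29.
Month 3: interest €119.89; balance after payment €6,086.18.
Month 4: interest €117.67; balance after payment €5,968.85.
Month 5: interest €115.40; balance after payment €5,849.25.
Month 6: interest €113.09; balance after payment €5,727.33.

€5,727.33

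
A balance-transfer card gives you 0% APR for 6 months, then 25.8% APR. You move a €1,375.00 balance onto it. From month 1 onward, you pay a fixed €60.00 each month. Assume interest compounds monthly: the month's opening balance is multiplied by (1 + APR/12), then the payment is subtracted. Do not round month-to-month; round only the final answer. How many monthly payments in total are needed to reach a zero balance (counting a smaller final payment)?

Promo months 1–6 at r₀ = 0%/12 = 0; months 7+ at r₁ = 25.8%/12 = 0.0215.
After month 6 (no interest yet): B = €1,375.00 − 6·€60.00 = €1,015.00.
Then at r₁ with €60.00/mo: n₂ = −ln(1 − r₁·B/P)/ln(1+r₁) ≈ 21.25 → 22 more payments.

28 payments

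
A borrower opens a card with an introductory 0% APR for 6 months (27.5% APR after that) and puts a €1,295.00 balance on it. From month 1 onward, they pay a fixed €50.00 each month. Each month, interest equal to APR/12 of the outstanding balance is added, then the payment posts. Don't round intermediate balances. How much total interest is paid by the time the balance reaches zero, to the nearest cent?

Promo months 1–6 at r₀ = 0%/12 = 0; months 7+ at r₁ = 27.5%/12 = 0.0229167.
After month 6 (no interest yet): B = €1,295.00 − 6·€50.00 = €995.00.
Then at r₁ with €50.00/mo: n₂ = −ln(1 − r₁·B/P)/ln(1+r₁) ≈ 26.87 → 27 more payments.
Total paid = 32·€50.00 + €43.70 = €1,643.70; interest = €1,643.70 − €1,295.00 = €348.70.

€348.70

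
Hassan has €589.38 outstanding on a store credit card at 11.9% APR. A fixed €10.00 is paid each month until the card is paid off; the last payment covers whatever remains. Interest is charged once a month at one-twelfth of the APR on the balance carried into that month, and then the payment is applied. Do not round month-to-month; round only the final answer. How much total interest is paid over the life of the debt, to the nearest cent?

Monthly rate r = 11.9%/12 = 0.991667% = 0.00991667.
Payoff takes n = ⌈−ln(1 − rB₀/P)/ln(1+r)⌉ = ⌈88.996⌉ = 89 payments; the last is €9.96.
Total paid = 88·€10.00 + €9.96 = €889.96.
Total interest = total paid − principal = €889.96 − €589.38 = €300.58.

€300.58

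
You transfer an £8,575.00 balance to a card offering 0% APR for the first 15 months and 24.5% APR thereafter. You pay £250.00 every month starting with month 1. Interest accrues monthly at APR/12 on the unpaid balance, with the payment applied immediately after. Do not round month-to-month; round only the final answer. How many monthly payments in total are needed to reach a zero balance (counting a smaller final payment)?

Promo months 1–15 at r₀ = 0%/12 = 0; months 16+ at r₁ = 24.5%/12 = 0.0204167.
After month 15 (no interest yet): B = £8,575.00 − 15·£250.00 = £4,825.00.
Then at r₁ with £250.00/mo: n₂ = −ln(1 − r₁·B/P)/ln(1+r₁) ≈ 24.79 → 25 more payments.

40 months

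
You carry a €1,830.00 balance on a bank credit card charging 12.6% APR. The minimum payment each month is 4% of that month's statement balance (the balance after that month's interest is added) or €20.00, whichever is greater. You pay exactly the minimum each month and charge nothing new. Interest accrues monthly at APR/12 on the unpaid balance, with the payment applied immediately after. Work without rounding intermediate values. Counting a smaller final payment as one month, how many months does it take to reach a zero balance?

72 months

Monthly rate r = 12.6%/12 = 1.05% = 0.0105.
While 4% of the post-interest balance exceeds €20.00, each month B ← (B·(1+r))·(1 − 0.04), i.e. B shrinks by the factor (1+r)·0.96 = 0.97008.
This holds for months 1–44. Entering month 45 the balance is €480.82; 4% of the post-interest balance is now below €20.00, so the flat €20.00 minimum applies from here.
From month 45 a fixed €20.00 at rate r clears €480.82 in 28 more payments. Total: 44 + 28 = 72 months.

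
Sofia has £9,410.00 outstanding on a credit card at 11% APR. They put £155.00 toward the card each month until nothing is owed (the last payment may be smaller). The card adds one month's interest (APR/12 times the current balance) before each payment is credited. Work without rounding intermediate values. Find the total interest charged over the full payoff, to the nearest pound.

Monthly rate r = 11%/12 = 0.916667% = 0.00916667.
Payoff takes n = ⌈−ln(1 − rB₀/P)/ln(1+r)⌉ = ⌈89.104⌉ = 90 payments; the last is £16.25.
Total paid = 89·£155.00 + £16.25 = £13,811.25.
Total interest = total paid − principal = £13,811.25 − £9,410.00 = £4,401.25.

£4,401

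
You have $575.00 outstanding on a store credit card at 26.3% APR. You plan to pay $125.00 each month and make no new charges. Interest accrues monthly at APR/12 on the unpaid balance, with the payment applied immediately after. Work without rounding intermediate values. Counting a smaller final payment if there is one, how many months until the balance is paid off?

5 payments

Monthly rate r = 26.3%/12 = 2.19167% = 0.0219167.
Recurrence: B ← B·(1+r) − $125.00.
Month 1: interest $12.60; balance after payment $462.60.
Month 2: interest $10.14; balance after payment $347.74.
Month 3: interest $7.62; balance after payment $230.36.
Month 4: interest $5.05; balance after payment $110.41.
Month 5: interest $2.42; balance after payment $0.00.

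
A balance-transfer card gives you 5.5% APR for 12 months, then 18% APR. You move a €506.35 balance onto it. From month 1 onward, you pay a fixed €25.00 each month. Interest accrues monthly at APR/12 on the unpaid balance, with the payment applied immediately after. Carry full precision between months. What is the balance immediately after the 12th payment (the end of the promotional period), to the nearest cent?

Promo months 1–12 at r₀ = 5.5%/12 = 0.00458333; months 13+ at r₁ = 18%/12 = 0.015.
After month 12: iterate B ← B·(1+r₀) − €25.00 for 12 months → €227.23.

€227.23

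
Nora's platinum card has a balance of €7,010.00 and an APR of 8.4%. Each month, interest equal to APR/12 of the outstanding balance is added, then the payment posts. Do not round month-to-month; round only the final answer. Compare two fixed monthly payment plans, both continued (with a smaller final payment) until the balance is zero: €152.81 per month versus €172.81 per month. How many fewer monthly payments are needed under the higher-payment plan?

Monthly rate r = 8.4%/12 = 0.7% = 0.007.
At €152.81/mo: n = ⌈−ln(1 − rB₀/P)/ln(1+r)⌉ = 56 payments (last €80.06); total interest = total paid − €7,010.00 = €1,474.61.
At €172.81/mo: 48 payments (last €152.57); total interest €1,264.64.
Payments saved = 56 − 48 = 8.

8 fewer payments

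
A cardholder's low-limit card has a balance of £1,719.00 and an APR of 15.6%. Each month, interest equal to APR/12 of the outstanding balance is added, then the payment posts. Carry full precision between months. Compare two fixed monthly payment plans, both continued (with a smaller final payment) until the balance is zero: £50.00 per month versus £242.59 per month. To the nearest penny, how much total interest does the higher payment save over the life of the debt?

Monthly rate r = 15.6%/12 = 1.3% = 0.013.
At £50.00/mo: n = ⌈−ln(1 − rB₀/P)/ln(1+r)⌉ = 46 payments (last £42.85); total interest = total paid − £1,719.00 = £573.85.
At £242.59/mo: 8 payments (last £117.36); total interest £96.49.
Interest saved = £573.85 − £96.49 = £477.36.

£477.36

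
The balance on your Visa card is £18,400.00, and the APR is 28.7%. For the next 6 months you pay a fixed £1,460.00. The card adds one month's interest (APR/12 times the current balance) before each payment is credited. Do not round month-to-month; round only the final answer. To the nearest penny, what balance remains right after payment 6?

£11,902.62

Monthly rate r = 28.7%/12 = 2.39167% = 0.0239167.
Each month: B ← B·(1+r) − £1,460.00.
Month 1: interest £440.07; balance after payment £17,380.07.
Month 2: interest £415.67; balance after payment £16,335.74.
Month 3: interest £390.70; balance after payment £15,266.44.
Month 4: interest £365.12; balance after payment £14,171.56.
Month 5: interest £338.94; balance after payment £13,050.50.
Month 6: interest £312.12; balance after payment £11,902.62.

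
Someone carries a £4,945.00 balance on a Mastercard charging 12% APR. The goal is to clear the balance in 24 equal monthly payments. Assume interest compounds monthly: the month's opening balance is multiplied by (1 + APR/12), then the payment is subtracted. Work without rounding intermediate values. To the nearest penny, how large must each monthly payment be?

£232.78

Monthly rate r = 12%/12 = 1% = 0.01.
Level-payment amortization: P = B₀·r / (1 − (1+r)^(−n)) = 4945.00·0.01 / (1 − 1.01^(−24)).
Denominator 1 − (1+r)^(−24) = 0.212433873.
P = 49.45 / 0.212433873 ≈ 232.78.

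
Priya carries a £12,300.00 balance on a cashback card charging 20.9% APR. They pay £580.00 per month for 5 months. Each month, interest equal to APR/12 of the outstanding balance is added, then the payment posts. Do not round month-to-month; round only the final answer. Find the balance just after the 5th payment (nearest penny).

£10,406.30

Monthly rate r = 20.9%/12 = 1.74167% = 0.0174167.
Each month: B ← B·(1+r) − £580.00.
Month 1: interest £214.22; balance after payment £11,934.23.
Month 2: interest £207.85; balance after payment £11,562.08.
Month 3: interest £201.37; balance after payment £11,183.45.
Month 4: interest £194.78; balance after payment £10,798.23.
Month 5: interest £188.07; balance after payment £10,406.30.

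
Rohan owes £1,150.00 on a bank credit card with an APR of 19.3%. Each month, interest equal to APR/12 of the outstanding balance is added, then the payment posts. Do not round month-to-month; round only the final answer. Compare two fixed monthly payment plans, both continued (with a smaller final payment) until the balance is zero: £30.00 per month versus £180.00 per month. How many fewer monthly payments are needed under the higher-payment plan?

Monthly rate r = 19.3%/12 = 1.60833% = 0.0160833.
At £30.00/mo: n = ⌈−ln(1 − rB₀/P)/ln(1+r)⌉ = 61 payments (last £2.21); total interest = total paid − £1,150.00 = £652.21.
At £180.00/mo: 7 payments (last £143.44); total interest £73.44.
Payments saved = 61 − 7 = 54.

54 fewer payments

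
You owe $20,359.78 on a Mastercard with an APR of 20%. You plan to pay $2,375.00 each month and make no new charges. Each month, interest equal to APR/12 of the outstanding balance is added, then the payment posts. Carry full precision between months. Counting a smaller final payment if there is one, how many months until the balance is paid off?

10 months

Monthly rate r = 20%/12 = 1.66667% = 0.0166667.
Recurrence: B ← B·(1+r) − $2,375.00.
Month 1: interest $339.33; balance after payment $18,324.11.
Month 2: interest $305.40; balance after payment $16,254.51.
Closed form: n = −ln(1 − rB₀/P)/ln(1+r) = −ln(0.85712)/ln(1.01667) ≈ 9.327, so the balance reaches zero during payment 10.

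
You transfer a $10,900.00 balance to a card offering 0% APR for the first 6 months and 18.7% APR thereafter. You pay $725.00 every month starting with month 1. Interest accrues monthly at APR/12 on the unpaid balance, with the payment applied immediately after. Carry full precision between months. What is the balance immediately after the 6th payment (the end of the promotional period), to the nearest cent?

Promo months 1–6 at r₀ = 0%/12 = 0; months 7+ at r₁ = 18.7%/12 = 0.0155833.
After month 6 (no interest yet): B = $10,900.00 − 6·$725.00 = $6,550.00.

$6,550.00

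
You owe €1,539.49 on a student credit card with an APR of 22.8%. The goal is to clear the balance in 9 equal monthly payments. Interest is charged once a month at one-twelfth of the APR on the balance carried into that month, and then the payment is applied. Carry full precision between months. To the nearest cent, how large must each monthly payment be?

€187.71

Monthly rate r = 22.8%/12 = 1.9% = 0.019.
Level-payment amortization: P = B₀·r / (1 − (1+r)^(−n)) = 1539.49·0.019 / (1 − 1.019^(−9)).
Denominator 1 − (1+r)^(−9) = 0.155825277.
P = 29.2503 / 0.155825277 ≈ 187.71.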